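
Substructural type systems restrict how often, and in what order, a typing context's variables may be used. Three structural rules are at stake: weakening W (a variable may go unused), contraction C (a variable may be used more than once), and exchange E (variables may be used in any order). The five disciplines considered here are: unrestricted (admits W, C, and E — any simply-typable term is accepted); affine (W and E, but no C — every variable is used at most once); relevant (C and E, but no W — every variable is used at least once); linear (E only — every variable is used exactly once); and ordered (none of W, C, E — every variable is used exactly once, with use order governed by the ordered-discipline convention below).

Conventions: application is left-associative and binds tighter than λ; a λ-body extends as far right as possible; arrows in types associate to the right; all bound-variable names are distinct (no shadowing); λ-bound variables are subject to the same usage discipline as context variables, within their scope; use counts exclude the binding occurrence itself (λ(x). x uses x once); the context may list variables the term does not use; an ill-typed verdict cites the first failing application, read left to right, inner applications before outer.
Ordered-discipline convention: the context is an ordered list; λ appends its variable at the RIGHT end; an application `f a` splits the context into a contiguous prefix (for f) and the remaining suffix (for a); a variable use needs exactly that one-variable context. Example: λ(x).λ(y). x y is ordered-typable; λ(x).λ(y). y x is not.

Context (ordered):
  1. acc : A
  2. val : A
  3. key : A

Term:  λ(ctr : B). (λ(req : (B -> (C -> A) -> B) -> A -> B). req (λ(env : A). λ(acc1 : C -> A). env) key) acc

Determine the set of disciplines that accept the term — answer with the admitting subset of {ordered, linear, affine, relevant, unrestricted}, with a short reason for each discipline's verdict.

admitted by: none
counts: acc: 1, val: 0, key: 1, ctr [bound]: 0, req [bound]: 1, env [bound]: 1, acc1 [bound]: 0
use order (left to right): req, env, key, acc
typing: ill-typed: argument of type A -> (C -> A) -> A where B -> (C -> A) -> B is required
ordered ✗ (not simply typable)
linear ✗ (fails simple typing)
affine ✗ (a type mismatch blocks all five)
relevant ✗ (the type mismatch rejects it)
unrestricted ✗ (not simply typable)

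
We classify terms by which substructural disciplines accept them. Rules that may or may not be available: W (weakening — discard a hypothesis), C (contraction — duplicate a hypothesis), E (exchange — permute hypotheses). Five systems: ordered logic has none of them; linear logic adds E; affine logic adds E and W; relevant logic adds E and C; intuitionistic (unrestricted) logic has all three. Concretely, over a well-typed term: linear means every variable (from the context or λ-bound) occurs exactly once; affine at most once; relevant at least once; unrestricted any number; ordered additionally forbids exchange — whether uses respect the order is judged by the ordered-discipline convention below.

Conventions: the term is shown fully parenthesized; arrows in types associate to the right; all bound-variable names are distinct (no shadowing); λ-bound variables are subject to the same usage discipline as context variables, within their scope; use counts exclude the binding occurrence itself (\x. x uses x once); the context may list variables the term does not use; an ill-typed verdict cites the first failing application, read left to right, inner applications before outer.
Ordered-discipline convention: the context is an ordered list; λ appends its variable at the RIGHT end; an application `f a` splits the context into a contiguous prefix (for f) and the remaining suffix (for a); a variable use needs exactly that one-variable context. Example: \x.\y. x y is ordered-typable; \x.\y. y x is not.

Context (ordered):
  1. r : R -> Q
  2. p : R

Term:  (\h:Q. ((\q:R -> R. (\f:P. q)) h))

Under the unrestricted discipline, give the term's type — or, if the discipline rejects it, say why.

not well-typed under unrestricted — fails simple typing
usage: r ×0; p ×0; h [bound] ×1; q [bound] ×1; f [bound] ×0
uses in reading order: q, h
typing: ill-typed: an application expects R -> R but receives Q
all disciplines: ordered ✗ · linear ✗ · affine ✗ · relevant ✗ · unrestricted ✗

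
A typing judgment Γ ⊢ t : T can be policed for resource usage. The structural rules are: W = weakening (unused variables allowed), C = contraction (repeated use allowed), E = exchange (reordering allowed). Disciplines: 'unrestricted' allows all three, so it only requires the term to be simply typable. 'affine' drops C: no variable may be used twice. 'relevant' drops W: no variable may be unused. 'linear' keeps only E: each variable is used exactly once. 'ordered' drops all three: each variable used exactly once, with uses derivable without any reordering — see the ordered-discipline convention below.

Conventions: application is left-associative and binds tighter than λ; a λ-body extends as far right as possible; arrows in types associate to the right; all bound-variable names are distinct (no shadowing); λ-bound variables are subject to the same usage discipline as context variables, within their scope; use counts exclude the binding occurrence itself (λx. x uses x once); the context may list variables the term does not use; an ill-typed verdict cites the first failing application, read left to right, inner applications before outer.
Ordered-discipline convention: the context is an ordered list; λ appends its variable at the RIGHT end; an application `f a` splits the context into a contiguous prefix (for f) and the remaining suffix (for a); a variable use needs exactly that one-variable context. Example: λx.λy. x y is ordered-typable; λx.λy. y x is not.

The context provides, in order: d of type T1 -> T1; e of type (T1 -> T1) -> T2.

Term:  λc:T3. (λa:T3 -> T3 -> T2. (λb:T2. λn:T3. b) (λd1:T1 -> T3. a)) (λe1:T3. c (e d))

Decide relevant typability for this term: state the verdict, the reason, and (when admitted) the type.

no — a type mismatch blocks all five
variable uses: d: 1×, e: 1×, c (λ-bound): 1×, a (λ-bound): 1×, b (λ-bound): 1×, n (λ-bound): 0×, d1 (λ-bound): 0×, e1 (λ-bound): 0×
order of uses: b, a, c, e, d
typing: ill-typed: an application expects T2 but receives (T1 -> T3) -> T3 -> T3 -> T2
all disciplines: ordered ✗ | linear ✗ | affine ✗ | relevant ✗ | unrestricted ✗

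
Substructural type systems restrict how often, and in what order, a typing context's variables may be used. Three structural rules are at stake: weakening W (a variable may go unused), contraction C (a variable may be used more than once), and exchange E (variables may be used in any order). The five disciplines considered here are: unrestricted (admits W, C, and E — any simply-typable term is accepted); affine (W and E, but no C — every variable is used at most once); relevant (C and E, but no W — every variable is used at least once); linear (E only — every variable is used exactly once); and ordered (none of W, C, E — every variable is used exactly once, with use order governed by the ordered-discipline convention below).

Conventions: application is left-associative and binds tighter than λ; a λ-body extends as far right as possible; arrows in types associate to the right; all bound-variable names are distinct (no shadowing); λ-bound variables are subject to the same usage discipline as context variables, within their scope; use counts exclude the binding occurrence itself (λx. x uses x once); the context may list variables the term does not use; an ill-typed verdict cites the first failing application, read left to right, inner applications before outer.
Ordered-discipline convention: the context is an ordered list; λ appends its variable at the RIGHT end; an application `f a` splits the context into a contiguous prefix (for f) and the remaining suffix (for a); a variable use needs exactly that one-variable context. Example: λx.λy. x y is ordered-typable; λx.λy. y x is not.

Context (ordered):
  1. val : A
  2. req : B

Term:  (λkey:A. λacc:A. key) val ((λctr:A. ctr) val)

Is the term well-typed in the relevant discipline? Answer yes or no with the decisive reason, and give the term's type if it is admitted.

no — unused: req, acc — weakening required
use counts: val: 2; req: 0; key [bound]: 1; acc [bound]: 0; ctr [bound]: 1
uses in reading order: key, val, ctr, val
typing: ✓ — A
summary: ordered ✗, linear ✗, affine ✗, relevant ✗, unrestricted ✓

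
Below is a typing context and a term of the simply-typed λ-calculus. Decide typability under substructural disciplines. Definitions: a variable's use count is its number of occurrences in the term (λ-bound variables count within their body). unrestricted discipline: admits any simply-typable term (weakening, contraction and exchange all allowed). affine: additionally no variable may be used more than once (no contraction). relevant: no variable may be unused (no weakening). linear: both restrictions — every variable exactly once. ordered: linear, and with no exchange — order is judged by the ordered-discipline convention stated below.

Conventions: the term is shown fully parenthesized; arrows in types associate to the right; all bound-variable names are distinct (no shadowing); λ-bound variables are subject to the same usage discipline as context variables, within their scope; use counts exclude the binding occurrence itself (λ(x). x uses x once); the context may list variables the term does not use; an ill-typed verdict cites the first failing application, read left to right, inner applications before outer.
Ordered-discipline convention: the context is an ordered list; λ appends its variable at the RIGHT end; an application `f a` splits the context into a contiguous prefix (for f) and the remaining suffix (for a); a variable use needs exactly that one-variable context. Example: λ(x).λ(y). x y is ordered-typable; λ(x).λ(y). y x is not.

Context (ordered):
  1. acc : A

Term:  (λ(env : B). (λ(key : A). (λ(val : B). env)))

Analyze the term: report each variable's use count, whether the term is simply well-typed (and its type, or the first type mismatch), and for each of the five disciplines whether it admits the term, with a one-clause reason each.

use counts: acc=0, env (bound)=1, key (bound)=0, val (bound)=0
left-to-right use order: env
typing: the term checks, with type B -> A -> B -> B
ordered ✗ (acc, key, val never used (weakening))
linear ✗ (acc, key, val never used (weakening))
affine ✓ (at most one use each (acc, env, key, val))
relevant ✗ (acc, key, val never used (weakening))
unrestricted ✓ (type-checks (B -> A -> B -> B) and nothing is barred)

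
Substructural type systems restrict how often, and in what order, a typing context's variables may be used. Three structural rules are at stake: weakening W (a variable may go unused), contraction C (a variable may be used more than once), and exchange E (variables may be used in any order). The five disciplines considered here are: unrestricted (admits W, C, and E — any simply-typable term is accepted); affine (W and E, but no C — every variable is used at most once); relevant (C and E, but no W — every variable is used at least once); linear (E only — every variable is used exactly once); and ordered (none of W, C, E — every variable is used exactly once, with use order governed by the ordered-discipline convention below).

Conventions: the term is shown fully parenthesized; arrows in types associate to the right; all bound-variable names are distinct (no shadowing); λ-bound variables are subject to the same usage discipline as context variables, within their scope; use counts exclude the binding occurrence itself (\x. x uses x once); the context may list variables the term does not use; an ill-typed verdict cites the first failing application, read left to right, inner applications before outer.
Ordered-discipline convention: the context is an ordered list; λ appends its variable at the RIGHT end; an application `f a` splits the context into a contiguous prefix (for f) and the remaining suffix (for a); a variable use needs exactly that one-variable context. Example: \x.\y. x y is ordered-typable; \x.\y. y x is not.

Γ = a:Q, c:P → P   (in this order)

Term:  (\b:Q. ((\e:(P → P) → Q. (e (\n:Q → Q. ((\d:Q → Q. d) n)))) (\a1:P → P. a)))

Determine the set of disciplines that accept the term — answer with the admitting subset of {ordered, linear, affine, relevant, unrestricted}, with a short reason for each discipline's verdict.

admitting disciplines: none
use counts: a: 1, c: 0, b (λ-bound): 0, e (λ-bound): 1, n (λ-bound): 1, d (λ-bound): 1, a1 (λ-bound): 0
left-to-right use order: e, d, n, a
typing: ill-typed: an argument (Q → Q) → Q → Q mismatches the expected P → P
ordered: ✗ — a type mismatch blocks all five
linear: ✗ — the type mismatch rejects it
affine: ✗ — not simply typable
relevant: ✗ — fails simple typing
unrestricted: ✗ — a type mismatch blocks all five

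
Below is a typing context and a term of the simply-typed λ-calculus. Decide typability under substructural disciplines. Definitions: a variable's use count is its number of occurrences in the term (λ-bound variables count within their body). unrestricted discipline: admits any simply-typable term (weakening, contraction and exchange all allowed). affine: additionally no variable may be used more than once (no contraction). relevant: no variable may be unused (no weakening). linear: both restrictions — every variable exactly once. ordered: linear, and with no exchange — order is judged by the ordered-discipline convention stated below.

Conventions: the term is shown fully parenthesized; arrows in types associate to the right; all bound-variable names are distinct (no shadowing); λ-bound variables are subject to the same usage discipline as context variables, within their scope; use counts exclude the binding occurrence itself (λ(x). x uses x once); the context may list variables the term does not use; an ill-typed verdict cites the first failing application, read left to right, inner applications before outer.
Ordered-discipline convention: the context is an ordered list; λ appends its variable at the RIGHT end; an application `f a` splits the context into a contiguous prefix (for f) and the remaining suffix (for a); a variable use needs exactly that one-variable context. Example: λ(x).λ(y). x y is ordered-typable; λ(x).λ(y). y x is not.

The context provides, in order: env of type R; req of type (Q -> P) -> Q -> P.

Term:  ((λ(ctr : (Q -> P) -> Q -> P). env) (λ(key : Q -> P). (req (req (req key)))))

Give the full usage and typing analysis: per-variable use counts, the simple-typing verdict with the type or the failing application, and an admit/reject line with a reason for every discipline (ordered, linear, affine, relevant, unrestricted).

usage: env ×1; req ×3; ctr [bound] ×0; key [bound] ×1
uses in reading order: env, req, req, req, key
typing: ✓ — R
ordered: ✗ — needs contraction — req ×3; ctr never used (weakening)
linear: ✗ — needs contraction — req ×3; ctr never used (weakening)
affine: ✗ — needs contraction — req ×3
relevant: ✗ — ctr never used (weakening)
unrestricted: ✓ — well-typed at R; no restrictions here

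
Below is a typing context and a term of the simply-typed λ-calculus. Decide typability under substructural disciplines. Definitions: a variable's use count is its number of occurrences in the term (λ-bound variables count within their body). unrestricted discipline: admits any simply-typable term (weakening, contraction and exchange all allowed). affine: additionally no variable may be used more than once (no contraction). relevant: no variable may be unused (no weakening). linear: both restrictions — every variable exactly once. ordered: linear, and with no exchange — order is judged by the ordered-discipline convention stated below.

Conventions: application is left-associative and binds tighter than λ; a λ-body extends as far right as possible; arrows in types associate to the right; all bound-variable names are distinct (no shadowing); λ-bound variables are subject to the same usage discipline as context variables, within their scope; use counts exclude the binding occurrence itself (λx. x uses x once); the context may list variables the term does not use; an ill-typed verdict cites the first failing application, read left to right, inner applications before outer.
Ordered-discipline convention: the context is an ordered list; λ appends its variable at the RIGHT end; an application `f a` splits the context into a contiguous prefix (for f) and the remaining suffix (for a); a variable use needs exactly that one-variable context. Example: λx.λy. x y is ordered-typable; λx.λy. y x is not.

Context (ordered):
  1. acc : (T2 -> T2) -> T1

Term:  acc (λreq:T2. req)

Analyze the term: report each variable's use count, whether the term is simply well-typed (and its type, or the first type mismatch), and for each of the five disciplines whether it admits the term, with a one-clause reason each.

counts: acc: 1, req (λ-bound): 1
uses in reading order: acc, req
typing: well-typed — term : T1
ordered: ✓, single-use (acc, req), ordered derivation ok
linear: ✓, acc, req: one use apiece
affine: ✓, none of acc, req used more than once
relevant: ✓, at least one use each (acc, req)
unrestricted: ✓, typability at T1 is all that's needed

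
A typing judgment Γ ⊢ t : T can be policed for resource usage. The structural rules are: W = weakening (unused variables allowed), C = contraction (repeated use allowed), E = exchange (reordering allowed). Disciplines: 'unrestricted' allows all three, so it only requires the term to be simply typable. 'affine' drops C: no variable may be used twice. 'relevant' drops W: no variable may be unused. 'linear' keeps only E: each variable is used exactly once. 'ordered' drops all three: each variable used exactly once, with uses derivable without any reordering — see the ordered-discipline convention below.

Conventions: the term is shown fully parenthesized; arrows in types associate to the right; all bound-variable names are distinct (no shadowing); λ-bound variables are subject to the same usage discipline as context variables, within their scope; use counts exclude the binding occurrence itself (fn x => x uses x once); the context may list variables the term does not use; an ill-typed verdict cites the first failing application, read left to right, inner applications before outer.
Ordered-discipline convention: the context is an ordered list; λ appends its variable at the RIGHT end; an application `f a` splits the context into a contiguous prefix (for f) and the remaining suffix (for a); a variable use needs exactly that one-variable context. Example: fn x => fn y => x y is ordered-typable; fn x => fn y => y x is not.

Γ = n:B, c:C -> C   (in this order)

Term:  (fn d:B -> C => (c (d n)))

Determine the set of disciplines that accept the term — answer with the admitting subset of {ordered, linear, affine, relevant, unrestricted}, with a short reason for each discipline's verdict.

admitted in: linear, affine, relevant, unrestricted
use counts: n: 1, c: 1, d [bound]: 1
order of uses: c, d, n
typing: ✓ — (B -> C) -> C
ordered: ✗ — no contiguous prefix/suffix split fits c, d, n
linear: ✓ — single use per variable (n, c, d)
affine: ✓ — at most one use each (n, c, d)
relevant: ✓ — n, c, d: all used, weakening unneeded
unrestricted: ✓ — type-checks ((B -> C) -> C) and nothing is barred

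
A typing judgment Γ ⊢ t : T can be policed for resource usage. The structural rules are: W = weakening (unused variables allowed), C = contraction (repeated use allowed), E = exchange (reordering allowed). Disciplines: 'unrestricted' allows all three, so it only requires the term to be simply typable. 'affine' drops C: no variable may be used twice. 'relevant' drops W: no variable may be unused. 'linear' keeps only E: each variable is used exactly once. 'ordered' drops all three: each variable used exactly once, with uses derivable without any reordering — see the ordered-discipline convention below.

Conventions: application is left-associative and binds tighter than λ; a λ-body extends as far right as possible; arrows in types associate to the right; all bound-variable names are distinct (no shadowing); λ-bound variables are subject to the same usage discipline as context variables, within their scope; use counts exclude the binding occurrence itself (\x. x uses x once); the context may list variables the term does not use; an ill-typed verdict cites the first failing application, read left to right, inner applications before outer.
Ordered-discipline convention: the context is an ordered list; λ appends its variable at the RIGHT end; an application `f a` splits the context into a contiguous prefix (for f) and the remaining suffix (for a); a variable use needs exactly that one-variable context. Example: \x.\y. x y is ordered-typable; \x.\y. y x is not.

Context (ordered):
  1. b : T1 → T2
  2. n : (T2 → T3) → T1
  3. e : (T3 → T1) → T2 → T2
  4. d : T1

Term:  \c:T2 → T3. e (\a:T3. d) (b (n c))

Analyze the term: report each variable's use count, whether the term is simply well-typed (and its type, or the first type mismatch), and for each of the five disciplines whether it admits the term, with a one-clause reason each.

usage: b: 1, n: 1, e: 1, d: 1, c [bound]: 1, a [bound]: 0
use order (left to right): e, d, b, n, c
typing: ✓ — (T2 → T3) → T2
ordered: ✗ — unused: a — weakening required
linear: ✗ — unused: a — weakening required
affine: ✓ — at most one use each (b, n, e, d, c, a)
relevant: ✗ — unused: a — weakening required
unrestricted: ✓ — simply typable at (T2 → T3) → T2; W, C, E all held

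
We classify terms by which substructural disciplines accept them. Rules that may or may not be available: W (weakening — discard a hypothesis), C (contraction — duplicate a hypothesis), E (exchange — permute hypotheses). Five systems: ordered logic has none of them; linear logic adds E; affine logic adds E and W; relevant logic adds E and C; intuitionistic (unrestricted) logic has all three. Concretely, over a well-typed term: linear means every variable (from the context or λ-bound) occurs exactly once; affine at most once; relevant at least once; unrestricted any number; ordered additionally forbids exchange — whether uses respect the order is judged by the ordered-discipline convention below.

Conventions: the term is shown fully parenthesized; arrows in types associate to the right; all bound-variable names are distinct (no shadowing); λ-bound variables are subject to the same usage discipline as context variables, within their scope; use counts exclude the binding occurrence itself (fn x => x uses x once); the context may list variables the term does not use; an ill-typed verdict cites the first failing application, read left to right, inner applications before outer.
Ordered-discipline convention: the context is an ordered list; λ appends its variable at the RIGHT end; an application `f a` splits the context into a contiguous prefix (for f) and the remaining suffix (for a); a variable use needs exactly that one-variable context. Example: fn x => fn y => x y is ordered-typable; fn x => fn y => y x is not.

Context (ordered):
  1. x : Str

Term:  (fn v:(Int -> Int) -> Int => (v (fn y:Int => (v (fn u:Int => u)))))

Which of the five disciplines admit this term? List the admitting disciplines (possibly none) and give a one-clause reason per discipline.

admitted by: unrestricted
counts: x: 0; v [bound]: 2; y [bound]: 0; u [bound]: 1
left-to-right use order: v, v, u
typing: well-typed — term : ((Int -> Int) -> Int) -> Int
ordered: ✗ — v ×2 used more than once (contraction); x, y never used (weakening)
linear: ✗ — v ×2 used more than once (contraction); x, y never used (weakening)
affine: ✗ — v ×2 used more than once (contraction)
relevant: ✗ — x, y never used (weakening)
unrestricted: ✓ — typability at ((Int -> Int) -> Int) -> Int is all that's needed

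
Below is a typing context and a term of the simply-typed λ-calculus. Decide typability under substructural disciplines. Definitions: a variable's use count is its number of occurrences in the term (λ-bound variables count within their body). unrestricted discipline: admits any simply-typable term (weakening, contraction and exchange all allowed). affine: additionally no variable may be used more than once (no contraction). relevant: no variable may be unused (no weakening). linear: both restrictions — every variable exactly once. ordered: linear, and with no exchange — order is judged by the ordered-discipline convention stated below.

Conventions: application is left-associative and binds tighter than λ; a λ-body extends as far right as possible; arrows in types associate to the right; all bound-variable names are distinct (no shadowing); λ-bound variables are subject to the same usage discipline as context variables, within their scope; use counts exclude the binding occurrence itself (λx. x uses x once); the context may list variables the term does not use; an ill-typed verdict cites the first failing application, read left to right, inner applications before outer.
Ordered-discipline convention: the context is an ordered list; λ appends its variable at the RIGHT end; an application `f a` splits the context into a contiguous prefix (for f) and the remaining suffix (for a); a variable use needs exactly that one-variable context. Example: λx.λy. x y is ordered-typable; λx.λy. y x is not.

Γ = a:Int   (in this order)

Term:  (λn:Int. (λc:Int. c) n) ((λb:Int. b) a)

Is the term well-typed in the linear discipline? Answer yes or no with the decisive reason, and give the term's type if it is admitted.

yes — exactly-once usage across a, n, c, b; term : Int
variable uses: a=1, n [bound]=1, c [bound]=1, b [bound]=1
use order (left to right): c, n, b, a
typing: ✓ — Int
summary: ordered ✓; linear ✓; affine ✓; relevant ✓; unrestricted ✓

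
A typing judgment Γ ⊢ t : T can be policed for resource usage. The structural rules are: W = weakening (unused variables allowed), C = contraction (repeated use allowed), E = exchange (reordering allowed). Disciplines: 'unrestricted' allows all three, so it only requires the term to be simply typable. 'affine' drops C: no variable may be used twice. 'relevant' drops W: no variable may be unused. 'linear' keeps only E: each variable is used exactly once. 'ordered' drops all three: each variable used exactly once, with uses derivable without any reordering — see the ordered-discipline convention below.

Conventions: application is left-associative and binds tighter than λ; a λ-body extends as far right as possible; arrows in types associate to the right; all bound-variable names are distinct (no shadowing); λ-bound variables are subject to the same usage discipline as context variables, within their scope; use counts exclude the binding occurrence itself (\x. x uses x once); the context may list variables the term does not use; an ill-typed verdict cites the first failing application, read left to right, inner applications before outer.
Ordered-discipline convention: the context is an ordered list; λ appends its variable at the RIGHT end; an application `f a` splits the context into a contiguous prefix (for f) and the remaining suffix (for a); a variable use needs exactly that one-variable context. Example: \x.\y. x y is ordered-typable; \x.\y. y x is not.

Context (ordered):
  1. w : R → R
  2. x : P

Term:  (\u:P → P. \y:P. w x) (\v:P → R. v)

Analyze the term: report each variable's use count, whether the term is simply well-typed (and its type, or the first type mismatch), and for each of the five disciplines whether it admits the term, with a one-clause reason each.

usage: w=1, x=1, u [bound]=0, y [bound]=0, v [bound]=1
use order (left to right): w, x, v
typing: ill-typed: a function awaiting R gets P
ordered: ✗ — fails simple typing
linear: ✗ — a type mismatch blocks all five
affine: ✗ — the type mismatch rejects it
relevant: ✗ — not simply typable
unrestricted: ✗ — fails simple typing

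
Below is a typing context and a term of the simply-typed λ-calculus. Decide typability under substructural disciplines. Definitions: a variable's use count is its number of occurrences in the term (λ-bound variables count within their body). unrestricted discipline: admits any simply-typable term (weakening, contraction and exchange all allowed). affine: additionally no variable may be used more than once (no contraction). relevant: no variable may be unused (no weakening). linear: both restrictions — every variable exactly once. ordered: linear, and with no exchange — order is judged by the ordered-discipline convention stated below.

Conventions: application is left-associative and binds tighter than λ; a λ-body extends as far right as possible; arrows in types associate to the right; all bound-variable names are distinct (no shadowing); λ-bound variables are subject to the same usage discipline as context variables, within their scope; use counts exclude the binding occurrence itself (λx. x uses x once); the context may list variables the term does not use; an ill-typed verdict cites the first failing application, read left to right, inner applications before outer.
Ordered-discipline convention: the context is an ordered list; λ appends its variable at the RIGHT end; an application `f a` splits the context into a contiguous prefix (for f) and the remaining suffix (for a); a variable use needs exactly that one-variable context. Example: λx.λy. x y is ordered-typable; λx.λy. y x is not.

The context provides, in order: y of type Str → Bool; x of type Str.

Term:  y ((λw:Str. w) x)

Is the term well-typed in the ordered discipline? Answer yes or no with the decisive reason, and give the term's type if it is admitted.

yes — one use each (y, x, w); ordered split holds; term : Bool
use counts: y=1, x=1, w [bound]=1
use order (left to right): y, w, x
typing: well-typed — term : Bool
per-discipline verdicts: ordered ✓; linear ✓; affine ✓; relevant ✓; unrestricted ✓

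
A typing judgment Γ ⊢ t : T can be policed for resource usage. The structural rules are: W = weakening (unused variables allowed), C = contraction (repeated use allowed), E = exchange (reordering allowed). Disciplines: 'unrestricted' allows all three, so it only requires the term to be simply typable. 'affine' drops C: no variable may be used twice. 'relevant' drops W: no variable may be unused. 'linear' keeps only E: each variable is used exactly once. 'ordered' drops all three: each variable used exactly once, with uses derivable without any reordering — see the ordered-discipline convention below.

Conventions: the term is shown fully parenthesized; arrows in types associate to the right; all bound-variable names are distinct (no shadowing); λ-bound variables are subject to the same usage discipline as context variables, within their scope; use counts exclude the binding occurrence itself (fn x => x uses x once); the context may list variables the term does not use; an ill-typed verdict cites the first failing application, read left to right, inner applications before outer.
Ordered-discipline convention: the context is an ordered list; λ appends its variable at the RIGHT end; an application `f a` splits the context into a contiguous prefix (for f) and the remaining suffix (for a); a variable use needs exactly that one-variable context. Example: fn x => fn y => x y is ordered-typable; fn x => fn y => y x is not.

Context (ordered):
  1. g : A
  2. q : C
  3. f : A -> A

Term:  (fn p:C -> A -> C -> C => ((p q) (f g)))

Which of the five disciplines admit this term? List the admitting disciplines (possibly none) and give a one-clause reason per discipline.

accepted by: linear, affine, relevant, unrestricted
usage: g=1, q=1, f=1, p [bound]=1
uses in reading order: p, q, f, g
typing: well-typed at (C -> A -> C -> C) -> C -> C
ordered ✗ (needs exchange: uses follow p, q, f, g)
linear ✓ (exactly-once usage across g, q, f, p)
affine ✓ (no duplicate uses among g, q, f, p)
relevant ✓ (g, q, f, p: all used, weakening unneeded)
unrestricted ✓ (type-checks ((C -> A -> C -> C) -> C -> C) and nothing is barred)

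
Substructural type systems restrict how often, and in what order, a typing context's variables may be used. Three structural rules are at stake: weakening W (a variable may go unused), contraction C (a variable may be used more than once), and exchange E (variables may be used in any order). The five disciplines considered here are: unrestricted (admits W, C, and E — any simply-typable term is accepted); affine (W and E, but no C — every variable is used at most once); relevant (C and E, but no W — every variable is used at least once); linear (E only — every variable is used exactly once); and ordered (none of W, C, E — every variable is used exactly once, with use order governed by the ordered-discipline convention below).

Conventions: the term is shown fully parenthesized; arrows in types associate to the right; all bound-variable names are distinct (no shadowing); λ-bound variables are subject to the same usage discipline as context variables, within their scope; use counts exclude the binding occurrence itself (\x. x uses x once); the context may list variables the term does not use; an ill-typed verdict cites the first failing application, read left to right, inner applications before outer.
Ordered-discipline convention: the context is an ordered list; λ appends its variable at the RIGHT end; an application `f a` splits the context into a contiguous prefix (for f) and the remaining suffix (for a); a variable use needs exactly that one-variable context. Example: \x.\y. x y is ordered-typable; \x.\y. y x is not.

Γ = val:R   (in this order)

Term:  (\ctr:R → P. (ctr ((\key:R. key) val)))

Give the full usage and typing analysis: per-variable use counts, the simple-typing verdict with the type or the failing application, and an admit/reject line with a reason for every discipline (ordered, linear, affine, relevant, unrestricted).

usage: val=1; ctr (bound)=1; key (bound)=1
order of uses: ctr, key, val
typing: well-typed — term : (R → P) → P
ordered: ✗, no ordered split (uses run ctr, key, val)
linear: ✓, exactly-once usage across val, ctr, key
affine: ✓, val, ctr, key: no repeats, contraction unneeded
relevant: ✓, every one of val, ctr, key appears
unrestricted: ✓, well-typed at (R → P) → P; no restrictions here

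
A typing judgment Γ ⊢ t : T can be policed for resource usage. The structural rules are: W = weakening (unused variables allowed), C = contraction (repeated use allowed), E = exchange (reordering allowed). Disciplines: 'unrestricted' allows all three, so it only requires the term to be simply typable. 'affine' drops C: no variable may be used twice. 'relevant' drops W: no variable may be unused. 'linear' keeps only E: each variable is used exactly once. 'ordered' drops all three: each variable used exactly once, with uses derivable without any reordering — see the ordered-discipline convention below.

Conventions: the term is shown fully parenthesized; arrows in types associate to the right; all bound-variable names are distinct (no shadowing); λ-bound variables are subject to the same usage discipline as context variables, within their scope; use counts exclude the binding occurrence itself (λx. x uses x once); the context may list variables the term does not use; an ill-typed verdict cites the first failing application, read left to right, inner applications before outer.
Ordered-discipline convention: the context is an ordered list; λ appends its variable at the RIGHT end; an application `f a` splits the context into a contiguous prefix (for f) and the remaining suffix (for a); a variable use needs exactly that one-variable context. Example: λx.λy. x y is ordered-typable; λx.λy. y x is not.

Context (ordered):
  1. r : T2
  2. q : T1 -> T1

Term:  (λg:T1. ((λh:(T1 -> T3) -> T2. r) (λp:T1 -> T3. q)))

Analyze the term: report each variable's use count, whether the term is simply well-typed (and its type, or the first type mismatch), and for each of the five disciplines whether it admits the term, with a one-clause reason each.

variable uses: r: 1, q: 1, g (λ-bound): 0, h (λ-bound): 0, p (λ-bound): 0
left-to-right use order: r, q
typing: ill-typed: a function awaiting (T1 -> T3) -> T2 gets (T1 -> T3) -> T1 -> T1
ordered ✗ (a type mismatch blocks all five)
linear ✗ (the type mismatch rejects it)
affine ✗ (not simply typable)
relevant ✗ (fails simple typing)
unrestricted ✗ (a type mismatch blocks all five)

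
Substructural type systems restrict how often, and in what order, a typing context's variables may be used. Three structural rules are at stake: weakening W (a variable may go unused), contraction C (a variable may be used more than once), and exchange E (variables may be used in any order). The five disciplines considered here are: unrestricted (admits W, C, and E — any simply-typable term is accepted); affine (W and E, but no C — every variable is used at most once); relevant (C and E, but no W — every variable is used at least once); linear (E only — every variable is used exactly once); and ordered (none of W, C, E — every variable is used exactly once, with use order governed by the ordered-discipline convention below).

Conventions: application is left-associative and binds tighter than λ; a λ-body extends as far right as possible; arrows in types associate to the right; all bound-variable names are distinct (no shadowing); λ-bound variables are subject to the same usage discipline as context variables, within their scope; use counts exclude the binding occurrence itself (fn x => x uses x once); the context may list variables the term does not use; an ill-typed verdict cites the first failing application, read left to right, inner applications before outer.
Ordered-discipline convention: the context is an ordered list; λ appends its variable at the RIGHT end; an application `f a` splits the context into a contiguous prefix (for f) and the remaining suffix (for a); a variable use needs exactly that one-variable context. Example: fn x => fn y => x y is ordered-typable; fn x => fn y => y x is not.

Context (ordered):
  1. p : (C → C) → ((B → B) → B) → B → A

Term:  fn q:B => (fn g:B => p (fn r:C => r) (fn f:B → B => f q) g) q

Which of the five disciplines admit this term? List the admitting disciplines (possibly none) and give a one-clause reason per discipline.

admitted in: relevant, unrestricted
variable uses: p=1; q [bound]=2; g [bound]=1; r [bound]=1; f [bound]=1
left-to-right use order: p, r, f, q, g, q
typing: well-typed — term : B → A
ordered: ✗, repeated use of q ×2
linear: ✗, repeated use of q ×2
affine: ✗, repeated use of q ×2
relevant: ✓, every one of p, q, g, r, f appears
unrestricted: ✓, well-typed at B → A; no restrictions here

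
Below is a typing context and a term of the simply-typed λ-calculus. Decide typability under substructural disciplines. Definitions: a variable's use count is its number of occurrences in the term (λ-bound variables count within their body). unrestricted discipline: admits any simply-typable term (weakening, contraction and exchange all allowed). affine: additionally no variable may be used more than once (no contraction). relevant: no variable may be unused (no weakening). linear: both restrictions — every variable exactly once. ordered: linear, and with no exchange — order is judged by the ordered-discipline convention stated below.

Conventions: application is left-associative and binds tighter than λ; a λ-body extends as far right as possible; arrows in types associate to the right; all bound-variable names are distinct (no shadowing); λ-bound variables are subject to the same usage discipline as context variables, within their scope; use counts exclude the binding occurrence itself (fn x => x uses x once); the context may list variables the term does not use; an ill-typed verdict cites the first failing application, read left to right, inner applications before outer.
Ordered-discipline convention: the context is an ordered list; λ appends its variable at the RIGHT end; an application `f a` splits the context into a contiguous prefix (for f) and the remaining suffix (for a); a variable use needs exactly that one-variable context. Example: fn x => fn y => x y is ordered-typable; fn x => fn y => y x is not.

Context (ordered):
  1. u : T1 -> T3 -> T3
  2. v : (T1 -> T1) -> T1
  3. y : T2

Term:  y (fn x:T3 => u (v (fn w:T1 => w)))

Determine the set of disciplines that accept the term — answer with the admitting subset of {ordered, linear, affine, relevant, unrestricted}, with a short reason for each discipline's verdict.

admitted by: none
use counts: u=1; v=1; y=1; x (bound)=0; w (bound)=1
left-to-right use order: y, u, v, w
typing: ill-typed: can't apply a value of type T2
ordered: ✗ — a type mismatch blocks all five
linear: ✗ — the type mismatch rejects it
affine: ✗ — not simply typable
relevant: ✗ — fails simple typing
unrestricted: ✗ — a type mismatch blocks all five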